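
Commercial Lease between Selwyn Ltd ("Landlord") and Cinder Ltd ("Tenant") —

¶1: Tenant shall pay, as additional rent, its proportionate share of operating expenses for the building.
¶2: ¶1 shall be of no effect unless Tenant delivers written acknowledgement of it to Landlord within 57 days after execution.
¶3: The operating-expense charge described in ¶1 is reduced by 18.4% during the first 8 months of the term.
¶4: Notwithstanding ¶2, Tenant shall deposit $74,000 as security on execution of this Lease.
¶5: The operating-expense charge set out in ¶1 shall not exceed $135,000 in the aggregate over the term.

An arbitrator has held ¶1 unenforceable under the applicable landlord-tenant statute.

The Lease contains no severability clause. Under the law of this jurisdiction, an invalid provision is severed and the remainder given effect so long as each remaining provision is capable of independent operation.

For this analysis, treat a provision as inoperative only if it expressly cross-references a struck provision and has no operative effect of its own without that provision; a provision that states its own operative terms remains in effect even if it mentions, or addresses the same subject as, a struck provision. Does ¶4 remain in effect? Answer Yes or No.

¶1 is struck. ¶2 operates only by reference to ¶1, so it falls with ¶1. ¶3 does nothing except set the introductory reduction to the operating-expense charge by reference to ¶1; with ¶1 gone it has no independent effect and is inoperative. ¶5 has no operative effect of its own apart from ¶1 and is therefore inoperative. Although ¶4 refers to ¶2, its operative terms do not depend on ¶2, so it remains in effect. Under the stated default rule, only provisions that cannot operate independently fall away; the rest are enforced. Only ¶4 remains in effect. ¶4 is among the surviving provisions, so the answer is yes.

Yes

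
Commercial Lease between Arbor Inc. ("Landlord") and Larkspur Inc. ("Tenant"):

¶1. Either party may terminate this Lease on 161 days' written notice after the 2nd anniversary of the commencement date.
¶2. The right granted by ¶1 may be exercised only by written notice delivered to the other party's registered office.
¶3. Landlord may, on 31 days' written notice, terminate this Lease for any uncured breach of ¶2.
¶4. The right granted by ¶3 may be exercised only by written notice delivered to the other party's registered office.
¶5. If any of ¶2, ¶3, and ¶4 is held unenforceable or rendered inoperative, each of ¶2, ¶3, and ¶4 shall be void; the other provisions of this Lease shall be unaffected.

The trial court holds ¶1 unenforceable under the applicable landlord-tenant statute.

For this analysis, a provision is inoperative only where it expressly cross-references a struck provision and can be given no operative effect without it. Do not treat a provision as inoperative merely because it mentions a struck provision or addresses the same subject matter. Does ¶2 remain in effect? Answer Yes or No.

No

¶1 is struck. ¶2 operates only by reference to ¶1, so it falls with ¶1. The only function of ¶3 is the termination right for breach of ¶2, so it cannot stand once ¶2 is removed. The only function of ¶4 is the notice requirement for ¶3, so it cannot stand once ¶3 is removed. ¶5 declares ¶2, ¶3, and ¶4 mutually dependent; since one of them has fallen, all of them are of no effect. The remainder continues in force under ¶5. Only ¶5 remains in effect. ¶2 is among the inoperative provisions, so the answer is no.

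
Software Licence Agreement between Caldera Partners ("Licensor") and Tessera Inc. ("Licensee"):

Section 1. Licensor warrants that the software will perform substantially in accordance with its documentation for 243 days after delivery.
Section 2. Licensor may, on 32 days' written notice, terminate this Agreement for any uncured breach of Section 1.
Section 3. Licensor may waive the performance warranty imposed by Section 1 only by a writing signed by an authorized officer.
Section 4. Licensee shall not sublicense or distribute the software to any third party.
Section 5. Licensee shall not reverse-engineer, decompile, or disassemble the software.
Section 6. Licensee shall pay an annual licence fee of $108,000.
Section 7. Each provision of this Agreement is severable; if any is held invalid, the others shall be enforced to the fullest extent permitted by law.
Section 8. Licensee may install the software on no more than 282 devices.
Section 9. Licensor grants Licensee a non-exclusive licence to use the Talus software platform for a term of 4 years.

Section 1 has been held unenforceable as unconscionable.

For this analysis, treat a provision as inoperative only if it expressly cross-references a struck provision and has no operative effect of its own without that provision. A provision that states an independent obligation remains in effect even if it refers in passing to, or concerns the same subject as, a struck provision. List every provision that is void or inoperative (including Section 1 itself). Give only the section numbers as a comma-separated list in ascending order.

Section 1 is struck. The only function of Section 2 is the termination right for breach of Section 1, so it cannot stand once Section 1 is removed. The only function of Section 3 is the waiver condition for Section 1, so it cannot stand once Section 1 is removed. Under the severability clause in Section 7, the remaining provisions continue in force. The provisions still in force are Section 4, Section 5, Section 6, Section 7, Section 8, and Section 9.

1, 2, 3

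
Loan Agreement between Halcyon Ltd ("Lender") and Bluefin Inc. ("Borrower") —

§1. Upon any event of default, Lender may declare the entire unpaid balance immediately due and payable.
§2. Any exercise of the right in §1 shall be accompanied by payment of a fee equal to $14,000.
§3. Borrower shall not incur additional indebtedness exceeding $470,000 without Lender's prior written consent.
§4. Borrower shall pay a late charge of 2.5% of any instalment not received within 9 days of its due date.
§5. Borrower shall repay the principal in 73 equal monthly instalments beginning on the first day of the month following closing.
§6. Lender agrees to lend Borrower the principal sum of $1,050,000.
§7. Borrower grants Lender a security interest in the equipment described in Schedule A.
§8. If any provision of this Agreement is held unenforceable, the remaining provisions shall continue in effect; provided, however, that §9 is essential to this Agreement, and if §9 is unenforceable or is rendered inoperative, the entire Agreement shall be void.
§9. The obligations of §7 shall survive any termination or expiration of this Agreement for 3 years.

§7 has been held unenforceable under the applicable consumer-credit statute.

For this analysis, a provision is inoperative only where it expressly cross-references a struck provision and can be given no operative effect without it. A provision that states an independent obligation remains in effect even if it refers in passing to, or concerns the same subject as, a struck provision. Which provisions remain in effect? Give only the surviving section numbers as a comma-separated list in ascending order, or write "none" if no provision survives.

none

§7 is struck. §9 has no operative effect of its own apart from §7 and is therefore inoperative. §8 makes §9 an essential term, and §9 has been rendered inoperative by the cascade; under §8, the entire Agreement is therefore void. No provision of the Agreement survives.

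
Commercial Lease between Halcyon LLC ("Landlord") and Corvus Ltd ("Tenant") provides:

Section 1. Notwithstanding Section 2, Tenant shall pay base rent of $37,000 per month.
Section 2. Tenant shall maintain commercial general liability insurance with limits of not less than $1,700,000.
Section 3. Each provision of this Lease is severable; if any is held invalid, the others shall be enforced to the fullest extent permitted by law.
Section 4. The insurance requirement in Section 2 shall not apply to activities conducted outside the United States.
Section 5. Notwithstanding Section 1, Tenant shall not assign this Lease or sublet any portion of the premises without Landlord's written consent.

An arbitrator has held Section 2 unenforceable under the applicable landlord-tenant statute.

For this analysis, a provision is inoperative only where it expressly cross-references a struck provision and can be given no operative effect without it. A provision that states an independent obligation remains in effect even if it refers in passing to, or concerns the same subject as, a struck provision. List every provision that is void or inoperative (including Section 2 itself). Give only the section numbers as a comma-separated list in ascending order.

Section 2 is struck. The whole of Section 4 is the carve-out from the insurance requirement, defined by reference to Section 2, so Section 4 cannot stand once Section 2 is removed. Section 1 mentions Section 2 but its own obligation stands independently of Section 2, so Section 1 is not affected. Section 3 is a severability clause and preserves every provision that can still be given independent effect. Section 1, Section 3, and Section 5 remain in effect.

2, 4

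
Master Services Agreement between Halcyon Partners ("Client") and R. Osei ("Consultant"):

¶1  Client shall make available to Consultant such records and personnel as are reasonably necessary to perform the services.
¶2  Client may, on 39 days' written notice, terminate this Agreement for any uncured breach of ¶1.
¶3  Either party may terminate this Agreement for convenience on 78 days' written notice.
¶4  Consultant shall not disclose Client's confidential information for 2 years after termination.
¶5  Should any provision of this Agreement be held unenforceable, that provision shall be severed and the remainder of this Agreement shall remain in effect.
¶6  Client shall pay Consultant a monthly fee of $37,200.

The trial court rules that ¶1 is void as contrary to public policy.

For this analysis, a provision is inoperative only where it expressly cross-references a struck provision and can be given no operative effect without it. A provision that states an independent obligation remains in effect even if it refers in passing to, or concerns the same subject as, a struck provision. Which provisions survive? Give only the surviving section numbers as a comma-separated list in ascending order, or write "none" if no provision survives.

3, 4, 5, 6

¶1 is struck. ¶2 merely fixes the termination right for breach of ¶1; with ¶1 gone it has nothing to operate on and falls away. Under the severability clause in ¶5, the remaining provisions continue in force. That leaves ¶3, ¶4, ¶5, and ¶6 in effect.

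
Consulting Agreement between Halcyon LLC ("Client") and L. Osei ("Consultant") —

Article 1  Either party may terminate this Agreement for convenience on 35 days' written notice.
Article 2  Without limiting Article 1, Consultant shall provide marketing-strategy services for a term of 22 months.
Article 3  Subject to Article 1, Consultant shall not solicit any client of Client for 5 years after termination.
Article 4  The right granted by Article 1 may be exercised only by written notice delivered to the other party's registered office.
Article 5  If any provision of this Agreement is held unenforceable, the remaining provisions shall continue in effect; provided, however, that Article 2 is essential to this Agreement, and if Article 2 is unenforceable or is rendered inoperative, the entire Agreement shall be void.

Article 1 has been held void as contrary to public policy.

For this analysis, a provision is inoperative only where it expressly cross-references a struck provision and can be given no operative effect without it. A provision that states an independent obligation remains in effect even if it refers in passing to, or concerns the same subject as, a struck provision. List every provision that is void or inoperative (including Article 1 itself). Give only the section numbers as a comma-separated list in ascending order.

Article 1 is struck. Article 4 has no operative effect of its own apart from Article 1 and is therefore inoperative. Although Article 2 refers to Article 1, its operative terms do not depend on Article 1, so it remains in effect. Although Article 3 refers to Article 1, its operative terms do not depend on Article 1, so it remains in effect. Article 5 makes Article 2 an essential term, but Article 2 is unaffected, so the severability proviso in Article 5 preserves the remaining provisions. Article 2, Article 3, and Article 5 remain in effect.

1, 4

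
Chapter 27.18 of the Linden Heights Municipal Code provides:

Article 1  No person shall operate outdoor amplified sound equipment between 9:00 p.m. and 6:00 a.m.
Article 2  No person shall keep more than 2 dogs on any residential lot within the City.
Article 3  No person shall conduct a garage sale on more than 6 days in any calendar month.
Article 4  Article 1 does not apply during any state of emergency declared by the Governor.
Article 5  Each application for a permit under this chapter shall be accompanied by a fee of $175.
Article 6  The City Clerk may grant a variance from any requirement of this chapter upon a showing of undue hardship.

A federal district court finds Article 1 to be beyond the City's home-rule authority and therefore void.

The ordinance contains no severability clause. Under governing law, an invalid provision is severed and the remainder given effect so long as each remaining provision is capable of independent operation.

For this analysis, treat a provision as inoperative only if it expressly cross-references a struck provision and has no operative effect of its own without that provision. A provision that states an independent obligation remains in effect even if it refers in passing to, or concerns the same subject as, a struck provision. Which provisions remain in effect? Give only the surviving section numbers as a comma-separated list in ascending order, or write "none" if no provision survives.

2, 3, 5, 6

Article 1 is struck. The only function of Article 4 is the emergency suspension of Article 1, so it cannot stand once Article 1 is removed. With no severability clause, the stated default rule severs what cannot stand and enforces each remaining provision that can operate on its own. Article 2, Article 3, Article 5, and Article 6 remain in effect.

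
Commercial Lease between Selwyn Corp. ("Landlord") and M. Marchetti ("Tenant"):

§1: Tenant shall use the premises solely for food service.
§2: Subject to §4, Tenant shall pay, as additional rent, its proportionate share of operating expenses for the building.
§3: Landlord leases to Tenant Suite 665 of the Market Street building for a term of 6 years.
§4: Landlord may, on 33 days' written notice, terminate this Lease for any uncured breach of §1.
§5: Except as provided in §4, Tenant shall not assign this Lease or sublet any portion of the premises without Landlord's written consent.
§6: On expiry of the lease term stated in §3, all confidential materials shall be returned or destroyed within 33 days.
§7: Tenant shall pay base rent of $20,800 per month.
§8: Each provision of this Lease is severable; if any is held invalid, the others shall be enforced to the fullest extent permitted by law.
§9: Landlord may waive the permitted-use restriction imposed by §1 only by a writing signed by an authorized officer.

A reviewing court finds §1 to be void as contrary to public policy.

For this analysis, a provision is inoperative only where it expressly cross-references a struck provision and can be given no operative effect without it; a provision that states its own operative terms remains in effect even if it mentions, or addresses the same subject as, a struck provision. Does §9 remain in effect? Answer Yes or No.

§1 is struck. §4 merely fixes the termination right for breach of §1; with §1 gone it has nothing to operate on and falls away. §9 merely fixes the waiver condition for §1; with §1 gone it has nothing to operate on and falls away. Although §5 refers to §4, its operative terms do not depend on §4, so it remains in effect. Although §2 refers to §4, its operative terms do not depend on §4, so it remains in effect. Under the severability clause in §8, the remaining provisions continue in force. §2, §3, §5, §6, §7, and §8 remain in effect. §9 is among the inoperative provisions, so the answer is no.

No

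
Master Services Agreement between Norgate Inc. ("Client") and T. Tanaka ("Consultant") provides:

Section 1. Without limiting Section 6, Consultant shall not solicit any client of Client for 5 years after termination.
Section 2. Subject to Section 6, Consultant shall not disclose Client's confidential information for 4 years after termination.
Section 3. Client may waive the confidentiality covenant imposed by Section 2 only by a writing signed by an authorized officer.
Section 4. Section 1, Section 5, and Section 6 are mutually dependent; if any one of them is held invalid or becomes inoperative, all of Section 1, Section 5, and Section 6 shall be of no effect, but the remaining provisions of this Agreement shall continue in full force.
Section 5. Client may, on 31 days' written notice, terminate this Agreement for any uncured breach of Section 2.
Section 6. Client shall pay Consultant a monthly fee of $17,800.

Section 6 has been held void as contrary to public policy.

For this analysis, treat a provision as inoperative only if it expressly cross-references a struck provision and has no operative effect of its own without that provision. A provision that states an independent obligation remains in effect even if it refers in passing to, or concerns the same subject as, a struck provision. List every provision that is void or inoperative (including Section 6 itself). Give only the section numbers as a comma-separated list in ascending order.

1, 5, 6

Section 6 is struck. Although Section 2 refers to Section 6, its operative terms do not depend on Section 6, so it remains in effect. Nothing else in the Agreement is defined by reference to Section 6. Section 4 declares Section 1, Section 5, and Section 6 mutually dependent; since one of them has fallen, all of them are of no effect. That brings down Section 1 and Section 5 as well. The remainder continues in force under Section 4. The provisions still in force are Section 2, Section 3, and Section 4.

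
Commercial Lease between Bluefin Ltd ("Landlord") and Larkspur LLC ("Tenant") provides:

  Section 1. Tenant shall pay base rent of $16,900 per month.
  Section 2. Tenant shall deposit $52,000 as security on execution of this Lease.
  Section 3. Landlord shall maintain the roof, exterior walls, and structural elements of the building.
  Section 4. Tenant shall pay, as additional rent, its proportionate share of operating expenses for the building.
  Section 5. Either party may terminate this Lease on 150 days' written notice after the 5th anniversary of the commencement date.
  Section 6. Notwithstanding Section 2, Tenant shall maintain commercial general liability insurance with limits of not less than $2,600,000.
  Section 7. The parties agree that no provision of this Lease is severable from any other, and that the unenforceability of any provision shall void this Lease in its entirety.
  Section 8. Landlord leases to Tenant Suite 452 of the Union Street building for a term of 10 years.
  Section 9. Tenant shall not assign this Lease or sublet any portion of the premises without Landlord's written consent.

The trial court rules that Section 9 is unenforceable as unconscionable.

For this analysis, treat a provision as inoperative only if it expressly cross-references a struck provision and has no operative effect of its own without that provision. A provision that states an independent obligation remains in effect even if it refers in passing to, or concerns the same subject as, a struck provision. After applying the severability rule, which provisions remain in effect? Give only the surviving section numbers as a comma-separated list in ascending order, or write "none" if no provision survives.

none

Section 9 is struck. Nothing else in the Lease is defined by reference to Section 9. Section 7 provides that the Lease is not severable, so the invalidity of any one provision voids the entire Lease. No provision of the Lease survives.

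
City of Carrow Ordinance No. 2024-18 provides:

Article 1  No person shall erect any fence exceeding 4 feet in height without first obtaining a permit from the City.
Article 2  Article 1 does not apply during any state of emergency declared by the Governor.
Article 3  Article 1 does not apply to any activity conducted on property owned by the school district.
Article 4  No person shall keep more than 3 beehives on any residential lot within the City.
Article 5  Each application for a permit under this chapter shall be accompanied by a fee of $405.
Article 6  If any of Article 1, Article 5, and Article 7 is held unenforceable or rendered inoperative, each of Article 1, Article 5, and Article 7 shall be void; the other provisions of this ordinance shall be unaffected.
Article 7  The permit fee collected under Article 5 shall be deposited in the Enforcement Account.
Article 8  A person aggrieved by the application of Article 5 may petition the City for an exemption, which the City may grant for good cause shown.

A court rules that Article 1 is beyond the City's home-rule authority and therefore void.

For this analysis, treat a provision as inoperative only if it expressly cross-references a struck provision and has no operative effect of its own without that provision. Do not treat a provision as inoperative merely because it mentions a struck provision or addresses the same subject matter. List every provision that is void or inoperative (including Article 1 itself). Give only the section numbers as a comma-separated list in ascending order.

Article 1 is struck. Article 2 merely fixes the emergency suspension of Article 1; with Article 1 gone it has nothing to operate on and falls away. Article 3 operates only by reference to Article 1, so it falls with Article 1. Article 6 declares Article 1, Article 5, and Article 7 mutually dependent; since one of them has fallen, all of them are of no effect. That brings down Article 5 and Article 7 as well. Article 8 in turn depends solely on a provision now struck and likewise falls. The remainder continues in force under Article 6. That leaves Article 4 and Article 6 in effect.

1, 2, 3, 5, 7, 8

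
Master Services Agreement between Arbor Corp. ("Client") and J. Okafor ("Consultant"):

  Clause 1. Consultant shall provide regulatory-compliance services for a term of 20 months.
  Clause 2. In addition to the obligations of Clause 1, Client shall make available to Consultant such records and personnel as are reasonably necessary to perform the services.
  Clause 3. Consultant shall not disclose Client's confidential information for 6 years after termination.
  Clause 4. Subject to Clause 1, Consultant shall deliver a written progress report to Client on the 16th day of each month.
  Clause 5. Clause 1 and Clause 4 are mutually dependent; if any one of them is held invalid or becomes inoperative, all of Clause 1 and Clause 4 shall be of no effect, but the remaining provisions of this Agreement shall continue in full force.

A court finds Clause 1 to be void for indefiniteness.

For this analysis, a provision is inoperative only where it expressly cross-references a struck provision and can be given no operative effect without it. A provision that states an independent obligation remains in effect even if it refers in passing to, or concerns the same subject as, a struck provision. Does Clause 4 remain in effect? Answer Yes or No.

Clause 1 is struck. Clause 2 mentions Clause 1 but its own obligation stands independently of Clause 1, so Clause 2 is not affected. No other provision's operative terms depend on Clause 1. Clause 5 declares Clause 1 and Clause 4 mutually dependent; since one of them has fallen, all of them are of no effect. That brings down Clause 4 as well. The remainder continues in force under Clause 5. That leaves Clause 2, Clause 3, and Clause 5 in effect. Clause 4 is among the inoperative provisions, so the answer is no.

No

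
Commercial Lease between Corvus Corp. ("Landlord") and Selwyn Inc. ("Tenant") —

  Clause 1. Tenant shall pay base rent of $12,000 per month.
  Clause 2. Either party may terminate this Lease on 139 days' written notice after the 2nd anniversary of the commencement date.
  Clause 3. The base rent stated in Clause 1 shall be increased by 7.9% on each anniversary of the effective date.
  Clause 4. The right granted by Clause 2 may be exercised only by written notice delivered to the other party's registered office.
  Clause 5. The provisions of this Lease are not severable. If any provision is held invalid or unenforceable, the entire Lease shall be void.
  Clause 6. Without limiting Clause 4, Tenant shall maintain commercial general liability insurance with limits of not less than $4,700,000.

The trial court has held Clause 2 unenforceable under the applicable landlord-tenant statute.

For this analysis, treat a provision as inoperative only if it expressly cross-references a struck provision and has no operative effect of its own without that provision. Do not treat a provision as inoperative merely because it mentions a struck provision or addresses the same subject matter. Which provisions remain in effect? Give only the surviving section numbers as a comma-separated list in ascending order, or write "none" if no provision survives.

none

Clause 2 is struck. Clause 4 merely fixes the notice requirement for Clause 2; with Clause 2 gone it has nothing to operate on and falls away. Clause 5 provides that the Lease is not severable, so the invalidity of any one provision voids the entire Lease. No provision of the Lease survives.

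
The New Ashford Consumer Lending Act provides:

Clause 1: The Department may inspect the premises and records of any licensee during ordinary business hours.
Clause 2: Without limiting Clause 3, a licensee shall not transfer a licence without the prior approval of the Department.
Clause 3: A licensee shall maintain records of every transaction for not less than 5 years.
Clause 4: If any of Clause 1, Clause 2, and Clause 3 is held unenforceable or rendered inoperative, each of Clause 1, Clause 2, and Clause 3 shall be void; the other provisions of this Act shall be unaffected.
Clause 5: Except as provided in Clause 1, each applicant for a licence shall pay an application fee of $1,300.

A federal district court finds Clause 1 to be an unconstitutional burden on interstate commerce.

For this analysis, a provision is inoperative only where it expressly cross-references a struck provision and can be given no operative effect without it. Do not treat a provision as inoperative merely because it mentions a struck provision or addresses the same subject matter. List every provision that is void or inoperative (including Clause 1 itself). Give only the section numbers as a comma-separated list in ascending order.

1, 2, 3

Clause 1 is struck. Although Clause 5 refers to Clause 1, its operative terms do not depend on Clause 1, so it remains in effect. No other provision's operative terms depend on Clause 1. Clause 4 declares Clause 1, Clause 2, and Clause 3 mutually dependent; since one of them has fallen, all of them are of no effect. That brings down Clause 2 and Clause 3 as well. The remainder continues in force under Clause 4. The provisions still in force are Clause 4 and Clause 5.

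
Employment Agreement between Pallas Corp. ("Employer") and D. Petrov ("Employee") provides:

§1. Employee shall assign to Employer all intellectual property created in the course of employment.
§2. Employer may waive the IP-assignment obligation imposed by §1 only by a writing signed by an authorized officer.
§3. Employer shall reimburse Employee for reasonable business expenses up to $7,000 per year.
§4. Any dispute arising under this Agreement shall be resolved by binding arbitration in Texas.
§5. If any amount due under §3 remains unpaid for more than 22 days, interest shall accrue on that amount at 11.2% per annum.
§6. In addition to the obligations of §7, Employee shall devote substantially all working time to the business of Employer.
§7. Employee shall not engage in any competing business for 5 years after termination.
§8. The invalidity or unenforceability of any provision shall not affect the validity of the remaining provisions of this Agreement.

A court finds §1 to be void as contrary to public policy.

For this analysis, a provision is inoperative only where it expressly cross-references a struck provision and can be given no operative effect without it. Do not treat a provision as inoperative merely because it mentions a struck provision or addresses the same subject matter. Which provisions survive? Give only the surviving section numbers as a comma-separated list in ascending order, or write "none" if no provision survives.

§1 is struck. The only function of §2 is the waiver condition for §1, so it cannot stand once §1 is removed. Under the severability clause in §8, the remaining provisions continue in force. That leaves §3, §4, §5, §6, §7, and §8 in effect.

3, 4, 5, 6, 7, 8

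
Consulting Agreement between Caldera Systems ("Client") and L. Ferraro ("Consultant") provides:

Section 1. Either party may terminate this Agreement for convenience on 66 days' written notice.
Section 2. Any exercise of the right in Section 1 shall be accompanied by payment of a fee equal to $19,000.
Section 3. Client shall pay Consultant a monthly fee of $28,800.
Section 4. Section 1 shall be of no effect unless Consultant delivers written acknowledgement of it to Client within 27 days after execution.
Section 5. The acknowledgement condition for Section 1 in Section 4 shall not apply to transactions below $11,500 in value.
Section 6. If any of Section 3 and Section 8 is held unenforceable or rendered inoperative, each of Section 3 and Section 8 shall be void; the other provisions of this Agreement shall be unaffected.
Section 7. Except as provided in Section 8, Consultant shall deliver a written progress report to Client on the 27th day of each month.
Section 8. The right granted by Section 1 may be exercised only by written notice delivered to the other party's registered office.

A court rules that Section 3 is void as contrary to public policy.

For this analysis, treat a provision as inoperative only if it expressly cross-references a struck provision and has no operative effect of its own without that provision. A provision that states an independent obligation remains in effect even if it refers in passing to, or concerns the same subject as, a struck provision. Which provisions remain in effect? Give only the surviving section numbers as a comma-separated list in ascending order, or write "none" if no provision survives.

Section 3 is struck. Section 7 mentions Section 8 but its own obligation stands independently of Section 8, so Section 7 is not affected. No other provision's operative terms depend on Section 3. Section 6 declares Section 3 and Section 8 mutually dependent; since one of them has fallen, all of them are of no effect. That brings down Section 8 as well. The remainder continues in force under Section 6. Section 1, Section 2, Section 4, Section 5, Section 6, and Section 7 remain in effect.

1, 2, 4, 5, 6, 7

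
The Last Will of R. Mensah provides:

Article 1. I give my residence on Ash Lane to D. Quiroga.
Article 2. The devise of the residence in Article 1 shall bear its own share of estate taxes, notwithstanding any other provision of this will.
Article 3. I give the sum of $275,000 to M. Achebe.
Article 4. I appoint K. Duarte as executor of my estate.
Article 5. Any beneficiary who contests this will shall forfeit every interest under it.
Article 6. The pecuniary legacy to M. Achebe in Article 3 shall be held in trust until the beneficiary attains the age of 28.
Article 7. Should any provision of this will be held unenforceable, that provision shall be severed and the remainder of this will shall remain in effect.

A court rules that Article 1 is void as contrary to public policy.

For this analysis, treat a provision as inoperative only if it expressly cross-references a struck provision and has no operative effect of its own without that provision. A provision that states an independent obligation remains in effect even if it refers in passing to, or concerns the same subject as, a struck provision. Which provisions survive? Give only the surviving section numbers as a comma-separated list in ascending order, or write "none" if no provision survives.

3, 4, 5, 6, 7

Article 1 is struck. Article 2 operates only by reference to Article 1, so it falls with Article 1. Under the severability clause in Article 7, the remaining provisions continue in force. The provisions still in force are Article 3, Article 4, Article 5, Article 6, and Article 7.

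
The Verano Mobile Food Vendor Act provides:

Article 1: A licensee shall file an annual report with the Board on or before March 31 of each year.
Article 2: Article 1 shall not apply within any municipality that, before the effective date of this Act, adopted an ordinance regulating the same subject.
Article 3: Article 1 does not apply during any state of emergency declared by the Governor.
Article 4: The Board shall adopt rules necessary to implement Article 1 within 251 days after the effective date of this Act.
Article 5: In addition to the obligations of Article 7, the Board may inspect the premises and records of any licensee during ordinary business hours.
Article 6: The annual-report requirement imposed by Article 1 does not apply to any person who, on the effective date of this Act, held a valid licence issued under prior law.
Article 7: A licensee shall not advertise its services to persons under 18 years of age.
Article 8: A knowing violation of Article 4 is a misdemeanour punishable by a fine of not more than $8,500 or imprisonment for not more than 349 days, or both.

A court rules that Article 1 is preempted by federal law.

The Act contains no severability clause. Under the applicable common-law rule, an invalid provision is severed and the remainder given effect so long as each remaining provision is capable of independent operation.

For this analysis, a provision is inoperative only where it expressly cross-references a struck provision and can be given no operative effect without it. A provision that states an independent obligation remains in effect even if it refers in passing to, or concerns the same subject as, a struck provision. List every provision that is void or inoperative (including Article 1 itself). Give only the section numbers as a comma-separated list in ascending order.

Article 1 is struck. Article 2 merely fixes the local-preemption carve-out from Article 1; with Article 1 gone it has nothing to operate on and falls away. The only function of Article 3 is the emergency suspension of Article 1, so it cannot stand once Article 1 is removed. Article 4 merely fixes the rulemaking mandate for Article 1; with Article 1 gone it has nothing to operate on and falls away. Article 6 operates only by reference to Article 1, so it falls with Article 1. The only function of Article 8 is the criminal penalty for violating Article 4, so it cannot stand once Article 4 is removed. Under the stated default rule, only provisions that cannot operate independently fall away; the rest are enforced. The provisions still in force are Article 5 and Article 7.

1, 2, 3, 4, 6, 8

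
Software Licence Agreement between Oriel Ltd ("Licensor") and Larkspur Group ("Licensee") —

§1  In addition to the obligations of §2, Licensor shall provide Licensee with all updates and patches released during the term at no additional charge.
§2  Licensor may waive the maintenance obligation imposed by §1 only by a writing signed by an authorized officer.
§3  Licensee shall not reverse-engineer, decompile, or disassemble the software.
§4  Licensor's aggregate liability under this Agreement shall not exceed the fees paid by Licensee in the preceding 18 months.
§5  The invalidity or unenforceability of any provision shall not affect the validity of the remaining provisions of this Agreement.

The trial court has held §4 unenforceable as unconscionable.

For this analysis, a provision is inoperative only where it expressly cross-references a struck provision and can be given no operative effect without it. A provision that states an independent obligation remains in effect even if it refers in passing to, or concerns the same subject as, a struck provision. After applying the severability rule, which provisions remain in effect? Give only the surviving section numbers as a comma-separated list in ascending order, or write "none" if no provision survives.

§4 is struck. Nothing else in the Agreement is defined by reference to §4. §5 is a severability clause and preserves every provision that can still be given independent effect. The provisions still in force are §1, §2, §3, and §5.

1, 2, 3, 5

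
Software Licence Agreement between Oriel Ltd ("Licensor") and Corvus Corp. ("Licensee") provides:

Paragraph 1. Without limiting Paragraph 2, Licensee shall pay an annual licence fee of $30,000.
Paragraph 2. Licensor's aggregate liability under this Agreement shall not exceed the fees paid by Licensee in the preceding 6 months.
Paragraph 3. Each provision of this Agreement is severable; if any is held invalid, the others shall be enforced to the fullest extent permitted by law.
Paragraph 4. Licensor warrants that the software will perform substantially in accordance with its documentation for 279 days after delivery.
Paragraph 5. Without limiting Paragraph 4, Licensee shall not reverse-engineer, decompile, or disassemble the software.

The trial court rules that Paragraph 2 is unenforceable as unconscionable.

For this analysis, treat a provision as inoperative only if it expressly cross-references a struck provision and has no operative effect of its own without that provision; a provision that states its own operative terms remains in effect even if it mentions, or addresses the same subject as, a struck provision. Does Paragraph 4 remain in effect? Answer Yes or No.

Yes

Paragraph 2 is struck. Although Paragraph 1 refers to Paragraph 2, its operative terms do not depend on Paragraph 2, so it remains in effect. No other provision's operative terms depend on Paragraph 2. Paragraph 3 is a severability clause and preserves every provision that can still be given independent effect. The provisions still in force are Paragraph 1, Paragraph 3, Paragraph 4, and Paragraph 5. Paragraph 4 is among the surviving provisions, so the answer is yes.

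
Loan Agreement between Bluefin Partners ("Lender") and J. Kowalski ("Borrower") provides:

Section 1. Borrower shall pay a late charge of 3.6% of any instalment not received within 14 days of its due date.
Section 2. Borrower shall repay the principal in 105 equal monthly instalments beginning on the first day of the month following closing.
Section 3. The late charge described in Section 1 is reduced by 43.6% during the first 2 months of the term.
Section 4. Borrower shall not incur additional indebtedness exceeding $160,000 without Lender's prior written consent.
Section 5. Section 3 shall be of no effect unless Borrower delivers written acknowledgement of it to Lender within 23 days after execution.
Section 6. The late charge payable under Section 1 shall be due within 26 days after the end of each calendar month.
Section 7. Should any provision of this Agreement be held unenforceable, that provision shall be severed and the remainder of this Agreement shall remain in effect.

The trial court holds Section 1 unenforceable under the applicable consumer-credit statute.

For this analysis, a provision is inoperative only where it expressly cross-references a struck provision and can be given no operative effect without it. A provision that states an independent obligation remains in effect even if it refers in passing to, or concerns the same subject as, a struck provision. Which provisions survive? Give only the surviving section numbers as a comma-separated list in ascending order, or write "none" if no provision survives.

2, 4, 7

Section 1 is struck. The whole of Section 3 is the introductory reduction to the late charge, defined by reference to Section 1, so Section 3 cannot stand once Section 1 is removed. Section 6 has no operative effect of its own apart from Section 1 and is therefore inoperative. The only function of Section 5 is the acknowledgement condition for Section 3, so it cannot stand once Section 3 is removed. Under the severability clause in Section 7, the remaining provisions continue in force. The provisions still in force are Section 2, Section 4, and Section 7.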